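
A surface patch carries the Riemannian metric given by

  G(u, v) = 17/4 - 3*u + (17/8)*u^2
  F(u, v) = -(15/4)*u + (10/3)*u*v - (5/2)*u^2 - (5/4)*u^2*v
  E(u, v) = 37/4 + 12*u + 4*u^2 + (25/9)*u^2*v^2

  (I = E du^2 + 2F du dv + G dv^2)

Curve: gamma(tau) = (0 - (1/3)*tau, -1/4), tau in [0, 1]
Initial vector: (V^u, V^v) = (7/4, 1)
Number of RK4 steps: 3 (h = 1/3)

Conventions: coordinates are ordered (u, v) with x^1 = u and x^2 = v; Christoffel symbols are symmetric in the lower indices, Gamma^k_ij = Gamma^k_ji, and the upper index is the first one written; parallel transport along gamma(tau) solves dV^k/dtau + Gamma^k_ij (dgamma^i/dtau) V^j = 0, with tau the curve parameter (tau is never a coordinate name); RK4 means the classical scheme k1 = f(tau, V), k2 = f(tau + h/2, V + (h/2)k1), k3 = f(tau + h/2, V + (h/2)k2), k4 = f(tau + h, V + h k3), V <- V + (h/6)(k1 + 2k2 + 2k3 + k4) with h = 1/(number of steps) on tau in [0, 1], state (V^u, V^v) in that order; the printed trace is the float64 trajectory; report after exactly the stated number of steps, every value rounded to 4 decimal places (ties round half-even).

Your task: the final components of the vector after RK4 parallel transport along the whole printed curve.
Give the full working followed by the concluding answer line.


gamma'(tau) = (-1/3, 0); f(tau, V)^k = -Gamma^k_ij(gamma(tau)) gamma'^i(tau) V^j; h = 1/3; intermediate values shown to 6 dp
curve data and Christoffel symbols at the stage parameters:
  tau = 0.000000: gamma = (0.000000, -0.250000), gamma' = (-0.333333, 0.000000); Gamma_uuu = 0.648649, Gamma_uuv = 0.000000, Gamma_uvv = 0.162162, Gamma_vuu = -1.078431, Gamma_vuv = -0.352941, Gamma_vvv = 0.000000
  tau = 0.166667: gamma = (-0.055556, -0.250000), gamma' = (-0.333333, 0.000000); Gamma_uuu = 0.700421, Gamma_uuv = 0.010316, Gamma_uvv = 0.166506, Gamma_vuu = -1.020014, Gamma_vuv = -0.366387, Gamma_vvv = -0.009331
  tau = 0.333333: gamma = (-0.111111, -0.250000), gamma' = (-0.333333, 0.000000); Gamma_uuu = 0.753248, Gamma_uuv = 0.021857, Gamma_uvv = 0.170542, Gamma_vuu = -0.965797, Gamma_vuv = -0.378919, Gamma_vvv = -0.017842
  tau = 0.500000: gamma = (-0.166667, -0.250000), gamma' = (-0.333333, 0.000000); Gamma_uuu = 0.807516, Gamma_uuv = 0.034669, Gamma_uvv = 0.174014, Gamma_vuu = -0.915499, Gamma_vuv = -0.390629, Gamma_vvv = -0.025443
  tau = 0.666667: gamma = (-0.222222, -0.250000), gamma' = (-0.333333, 0.000000); Gamma_uuu = 0.863641, Gamma_uuv = 0.048805, Gamma_uvv = 0.176584, Gamma_vuu = -0.868877, Gamma_vuv = -0.401596, Gamma_vvv = -0.032017
  tau = 0.833333: gamma = (-0.277778, -0.250000), gamma' = (-0.333333, 0.000000); Gamma_uuu = 0.922074, Gamma_uuv = 0.064323, Gamma_uvv = 0.177797, Gamma_vuu = -0.825715, Gamma_vuv = -0.411891, Gamma_vvv = -0.037420
  tau = 1.000000: gamma = (-0.333333, -0.250000), gamma' = (-0.333333, 0.000000); Gamma_uuu = 0.983308, Gamma_uuv = 0.081284, Gamma_uvv = 0.177047, Gamma_vuu = -0.785824, Gamma_vuv = -0.421567, Gamma_vvv = -0.041460
step 0: V^u = 1.7500, V^v = 1.0000
step 1: k1 = (0.378378, -0.746732), k2 = (0.426313, -0.723380), k3 = (0.428192, -0.726571), k4 = (0.480753, -0.705047); V <- V + (h/6)(k1 + 2k2 + 2k3 + k4): V^u = 1.8927, V^v = 0.7582
step 2: k1 = (0.480742, -0.705083), k2 = (0.538426, -0.685460), k3 = (0.541052, -0.688820), k4 = (0.605383, -0.671167); V <- V + (h/6)(k1 + 2k2 + 2k3 + k4): V^u = 2.0730, V^v = 0.5291
step 3: k1 = (0.605371, -0.671208), k2 = (0.677097, -0.655610), k3 = (0.680827, -0.659257), k4 = (0.762218, -0.645906); V <- V + (h/6)(k1 + 2k2 + 2k3 + k4): V^u = 2.2998, V^v = 0.3098

Answer: V^u = 2.2998, V^v = 0.3098


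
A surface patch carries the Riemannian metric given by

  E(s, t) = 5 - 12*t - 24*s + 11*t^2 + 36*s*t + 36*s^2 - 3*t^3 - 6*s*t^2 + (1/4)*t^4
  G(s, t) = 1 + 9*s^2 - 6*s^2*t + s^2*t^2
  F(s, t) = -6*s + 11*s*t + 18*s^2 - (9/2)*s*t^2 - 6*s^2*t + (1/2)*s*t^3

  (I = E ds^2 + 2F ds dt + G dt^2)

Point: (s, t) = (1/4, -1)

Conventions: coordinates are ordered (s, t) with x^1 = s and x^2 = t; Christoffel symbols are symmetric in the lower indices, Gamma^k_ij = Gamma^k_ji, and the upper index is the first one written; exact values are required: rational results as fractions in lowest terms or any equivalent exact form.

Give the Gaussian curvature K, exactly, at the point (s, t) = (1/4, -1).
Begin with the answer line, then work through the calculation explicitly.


Answer: K = -35/648

E = 17, F = -4, G = 2, EG - F^2 = 18 at the point
E_s = -48, E_t = -32, F_s = -10, F_t = 5, G_s = 8, G_t = -1/2
E_tt = 40, F_st = 37/2, G_ss = 32
Evaluate Brioschi's two determinant matrices M1, M2 and divide by (EG - F^2)^2.
M1 = [[-E_tt/2 + F_st - G_ss/2, E_s/2, F_s - E_t/2], [F_t - G_s/2, E, F], [G_t/2, F, G]] = [[-35/2, -24, 6], [1, 17, -4], [-1/4, -4, 2]]; det M1 = -579/2
M2 = [[0, E_t/2, G_s/2], [E_t/2, E, F], [G_s/2, F, G]] = [[0, -16, 4], [-16, 17, -4], [4, -4, 2]]; det M2 = -272
det M1 - det M2 = -35/2; K = -35/2 / (18)^2 = -35/648


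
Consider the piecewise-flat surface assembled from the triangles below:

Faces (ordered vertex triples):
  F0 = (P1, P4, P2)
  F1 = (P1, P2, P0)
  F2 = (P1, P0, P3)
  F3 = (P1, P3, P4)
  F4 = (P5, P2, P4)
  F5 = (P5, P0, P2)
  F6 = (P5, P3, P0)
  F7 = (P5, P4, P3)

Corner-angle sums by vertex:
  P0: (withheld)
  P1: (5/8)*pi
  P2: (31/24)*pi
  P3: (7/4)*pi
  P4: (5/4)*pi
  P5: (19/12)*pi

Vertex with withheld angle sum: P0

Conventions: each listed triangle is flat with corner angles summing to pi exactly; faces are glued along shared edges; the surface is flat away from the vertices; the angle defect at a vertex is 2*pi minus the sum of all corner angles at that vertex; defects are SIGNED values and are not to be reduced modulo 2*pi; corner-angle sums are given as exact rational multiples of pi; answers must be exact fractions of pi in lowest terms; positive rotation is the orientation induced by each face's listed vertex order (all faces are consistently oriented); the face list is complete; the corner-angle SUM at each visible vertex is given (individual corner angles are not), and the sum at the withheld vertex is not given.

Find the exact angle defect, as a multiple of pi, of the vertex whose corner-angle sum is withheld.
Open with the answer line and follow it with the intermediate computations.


Answer: defect(P0) = pi/2

V = 6, E = 12, F = 8; chi = V - E + F = 2
Gauss-Bonnet: total defect = 2*pi*chi = 4*pi; visible defects sum to (7/2)*pi


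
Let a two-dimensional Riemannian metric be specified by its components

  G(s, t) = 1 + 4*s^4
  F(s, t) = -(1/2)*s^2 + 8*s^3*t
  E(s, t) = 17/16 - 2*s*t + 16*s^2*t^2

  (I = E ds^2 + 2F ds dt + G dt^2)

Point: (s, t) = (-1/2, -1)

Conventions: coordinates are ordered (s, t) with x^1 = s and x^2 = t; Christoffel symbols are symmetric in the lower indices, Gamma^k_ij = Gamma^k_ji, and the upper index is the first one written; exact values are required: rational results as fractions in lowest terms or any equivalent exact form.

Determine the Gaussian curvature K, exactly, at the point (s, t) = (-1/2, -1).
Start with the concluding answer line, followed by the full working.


Answer: K = -1024/4761

E = 65/16, F = 7/8, G = 5/4, EG - F^2 = 69/16 at the point
E_s = -14, E_t = -7, F_s = -11/2, F_t = -1, G_s = -2, G_t = 0
E_tt = 8, F_st = 6, G_ss = 12
Compute both Brioschi determinants and normalise by (EG - F^2)^2.
M1 = [[-E_tt/2 + F_st - G_ss/2, E_s/2, F_s - E_t/2], [F_t - G_s/2, E, F], [G_t/2, F, G]] = [[-4, -7, -2], [0, 65/16, 7/8], [0, 7/8, 5/4]]; det M1 = -69/4
M2 = [[0, E_t/2, G_s/2], [E_t/2, E, F], [G_s/2, F, G]] = [[0, -7/2, -1], [-7/2, 65/16, 7/8], [-1, 7/8, 5/4]]; det M2 = -53/4
det M1 - det M2 = -4; K = -4 / (69/16)^2 = -1024/4761


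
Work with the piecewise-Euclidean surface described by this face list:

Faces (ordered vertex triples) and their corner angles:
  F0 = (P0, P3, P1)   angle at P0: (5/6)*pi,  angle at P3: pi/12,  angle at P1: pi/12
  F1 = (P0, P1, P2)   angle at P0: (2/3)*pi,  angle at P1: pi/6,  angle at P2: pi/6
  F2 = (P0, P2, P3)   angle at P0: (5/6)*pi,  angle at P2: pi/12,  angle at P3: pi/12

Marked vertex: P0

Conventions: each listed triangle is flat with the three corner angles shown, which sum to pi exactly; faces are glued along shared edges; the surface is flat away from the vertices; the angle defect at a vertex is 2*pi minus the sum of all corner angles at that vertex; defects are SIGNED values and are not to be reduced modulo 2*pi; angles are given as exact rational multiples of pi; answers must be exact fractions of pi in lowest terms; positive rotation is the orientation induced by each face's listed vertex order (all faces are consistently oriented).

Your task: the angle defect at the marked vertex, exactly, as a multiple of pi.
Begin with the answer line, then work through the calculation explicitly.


Answer: defect(P0) = -pi/3

Sum of corner angles at P0: (7/3)*pi
defect = 2*pi - (7/3)*pi


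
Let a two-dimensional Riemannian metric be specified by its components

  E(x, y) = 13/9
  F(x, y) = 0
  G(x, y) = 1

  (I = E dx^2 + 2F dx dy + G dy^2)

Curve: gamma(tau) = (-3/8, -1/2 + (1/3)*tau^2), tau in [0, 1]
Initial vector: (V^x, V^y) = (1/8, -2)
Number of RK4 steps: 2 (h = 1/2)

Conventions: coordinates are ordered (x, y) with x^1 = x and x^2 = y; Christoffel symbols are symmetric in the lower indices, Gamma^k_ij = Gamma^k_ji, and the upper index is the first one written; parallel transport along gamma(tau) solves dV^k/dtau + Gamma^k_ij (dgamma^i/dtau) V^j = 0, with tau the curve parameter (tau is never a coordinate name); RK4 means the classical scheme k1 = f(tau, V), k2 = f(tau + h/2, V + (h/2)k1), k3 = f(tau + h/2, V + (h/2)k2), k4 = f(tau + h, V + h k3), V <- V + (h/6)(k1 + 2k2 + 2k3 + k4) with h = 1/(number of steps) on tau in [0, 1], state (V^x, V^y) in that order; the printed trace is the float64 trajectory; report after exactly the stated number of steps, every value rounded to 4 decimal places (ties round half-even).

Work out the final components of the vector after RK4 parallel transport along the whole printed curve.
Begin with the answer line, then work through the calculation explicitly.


Answer: V^x = 0.1250, V^y = -2.0000

gamma'(tau) = (0, (2/3)*tau); f(tau, V)^k = -Gamma^k_ij(gamma(tau)) gamma'^i(tau) V^j; h = 1/2; intermediate values shown to 6 dp
curve data and Christoffel symbols at the stage parameters:
  tau = 0.000000: gamma = (-0.375000, -0.500000), gamma' = (0.000000, 0.000000); Gamma_xxx = 0.000000, Gamma_xxy = 0.000000, Gamma_xyy = 0.000000, Gamma_yxx = 0.000000, Gamma_yxy = 0.000000, Gamma_yyy = 0.000000
  tau = 0.250000: gamma = (-0.375000, -0.479167), gamma' = (0.000000, 0.166667); Gamma_xxx = 0.000000, Gamma_xxy = 0.000000, Gamma_xyy = 0.000000, Gamma_yxx = 0.000000, Gamma_yxy = 0.000000, Gamma_yyy = 0.000000
  tau = 0.500000: gamma = (-0.375000, -0.416667), gamma' = (0.000000, 0.333333); Gamma_xxx = 0.000000, Gamma_xxy = 0.000000, Gamma_xyy = 0.000000, Gamma_yxx = 0.000000, Gamma_yxy = 0.000000, Gamma_yyy = 0.000000
  tau = 0.750000: gamma = (-0.375000, -0.312500), gamma' = (0.000000, 0.500000); Gamma_xxx = 0.000000, Gamma_xxy = 0.000000, Gamma_xyy = 0.000000, Gamma_yxx = 0.000000, Gamma_yxy = 0.000000, Gamma_yyy = 0.000000
  tau = 1.000000: gamma = (-0.375000, -0.166667), gamma' = (0.000000, 0.666667); Gamma_xxx = 0.000000, Gamma_xxy = 0.000000, Gamma_xyy = 0.000000, Gamma_yxx = 0.000000, Gamma_yxy = 0.000000, Gamma_yyy = 0.000000
step 0: V^x = 0.1250, V^y = -2.0000
step 1: k1 = (0.000000, 0.000000), k2 = (0.000000, 0.000000), k3 = (0.000000, 0.000000), k4 = (0.000000, 0.000000); V <- V + (h/6)(k1 + 2k2 + 2k3 + k4): V^x = 0.1250, V^y = -2.0000
step 2: k1 = (0.000000, 0.000000), k2 = (0.000000, 0.000000), k3 = (0.000000, 0.000000), k4 = (0.000000, 0.000000); V <- V + (h/6)(k1 + 2k2 + 2k3 + k4): V^x = 0.1250, V^y = -2.0000


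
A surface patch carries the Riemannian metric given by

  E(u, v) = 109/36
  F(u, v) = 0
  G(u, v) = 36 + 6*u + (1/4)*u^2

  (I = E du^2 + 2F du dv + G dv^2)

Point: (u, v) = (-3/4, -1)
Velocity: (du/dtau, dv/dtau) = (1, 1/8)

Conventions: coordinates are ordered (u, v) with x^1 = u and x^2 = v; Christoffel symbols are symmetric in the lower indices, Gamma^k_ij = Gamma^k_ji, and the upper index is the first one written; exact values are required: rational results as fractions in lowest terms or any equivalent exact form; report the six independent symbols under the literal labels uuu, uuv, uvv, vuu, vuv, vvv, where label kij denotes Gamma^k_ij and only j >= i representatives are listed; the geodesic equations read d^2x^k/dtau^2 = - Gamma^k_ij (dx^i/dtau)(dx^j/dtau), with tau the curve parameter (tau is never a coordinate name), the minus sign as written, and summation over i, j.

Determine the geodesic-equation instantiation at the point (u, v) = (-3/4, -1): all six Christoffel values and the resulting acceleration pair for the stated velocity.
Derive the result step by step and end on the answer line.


E = 109/36, F = 0, G = 2025/64 at the point
E_u = 0, E_v = 0, F_u = 0, F_v = 0, G_u = 45/8, G_v = 0
EG - F^2 = 24525/256;  g^inv = (256/24525) * [[2025/64, 0], [0, 109/36]]
first-kind symbols [ij,l] = (1/2)(d_i g_jl + d_j g_il - d_l g_ij): [uu,u] = E_u/2 = 0, [uu,v] = F_u - E_v/2 = 0, [uv,u] = E_v/2 = 0, [uv,v] = G_u/2 = 45/16, [vv,u] = F_v - G_u/2 = -45/16, [vv,v] = G_v/2 = 0
Gamma^u_ij = (G*[ij,u] - F*[ij,v])/(EG - F^2), Gamma^v_ij = (E*[ij,v] - F*[ij,u])/(EG - F^2)
Gamma_uuu = 0, Gamma_uuv = 0, Gamma_uvv = -405/436, Gamma_vuu = 0, Gamma_vuv = 4/45, Gamma_vvv = 0
d^2u/dtau^2 = -(Gamma_uuu*(1)^2 + 2*Gamma_uuv*(1)*(1/8) + Gamma_uvv*(1/8)^2) = 405/27904
d^2v/dtau^2 = -(Gamma_vuu*(1)^2 + 2*Gamma_vuv*(1)*(1/8) + Gamma_vvv*(1/8)^2) = -1/45

Answer: Gamma_uuu = 0, Gamma_uuv = 0, Gamma_uvv = -405/436, Gamma_vuu = 0, Gamma_vuv = 4/45, Gamma_vvv = 0; accelerations (d^2u/dtau^2, d^2v/dtau^2) = (405/27904, -1/45)


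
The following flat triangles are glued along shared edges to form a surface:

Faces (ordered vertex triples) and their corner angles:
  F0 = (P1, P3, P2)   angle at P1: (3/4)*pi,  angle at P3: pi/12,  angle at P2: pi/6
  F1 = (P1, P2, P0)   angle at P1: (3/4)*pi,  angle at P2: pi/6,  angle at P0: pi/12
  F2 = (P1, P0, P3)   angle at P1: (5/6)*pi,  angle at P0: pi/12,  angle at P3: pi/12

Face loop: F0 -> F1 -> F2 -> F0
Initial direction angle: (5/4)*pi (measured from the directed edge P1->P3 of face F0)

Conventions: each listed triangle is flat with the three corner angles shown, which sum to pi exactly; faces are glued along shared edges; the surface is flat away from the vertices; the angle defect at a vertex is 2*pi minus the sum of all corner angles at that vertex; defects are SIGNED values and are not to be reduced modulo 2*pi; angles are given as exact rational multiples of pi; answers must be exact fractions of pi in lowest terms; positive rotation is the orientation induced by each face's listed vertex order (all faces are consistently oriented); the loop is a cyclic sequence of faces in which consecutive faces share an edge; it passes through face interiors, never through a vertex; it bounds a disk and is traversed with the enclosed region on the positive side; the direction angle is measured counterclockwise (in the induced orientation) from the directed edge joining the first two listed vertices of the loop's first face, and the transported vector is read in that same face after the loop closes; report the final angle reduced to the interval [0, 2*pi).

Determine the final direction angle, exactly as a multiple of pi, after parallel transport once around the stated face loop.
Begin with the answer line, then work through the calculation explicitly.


Answer: final direction angle = (11/12)*pi

enclosed vertex P1: corner angles sum to (7/3)*pi, defect = 2*pi - (7/3)*pi = -pi/3
by Gauss-Bonnet the loop rotates the vector by the enclosed defect sum (positive orientation, mod 2*pi)
final angle = (5/4)*pi - pi/3 = (11/12)*pi (mod 2*pi)


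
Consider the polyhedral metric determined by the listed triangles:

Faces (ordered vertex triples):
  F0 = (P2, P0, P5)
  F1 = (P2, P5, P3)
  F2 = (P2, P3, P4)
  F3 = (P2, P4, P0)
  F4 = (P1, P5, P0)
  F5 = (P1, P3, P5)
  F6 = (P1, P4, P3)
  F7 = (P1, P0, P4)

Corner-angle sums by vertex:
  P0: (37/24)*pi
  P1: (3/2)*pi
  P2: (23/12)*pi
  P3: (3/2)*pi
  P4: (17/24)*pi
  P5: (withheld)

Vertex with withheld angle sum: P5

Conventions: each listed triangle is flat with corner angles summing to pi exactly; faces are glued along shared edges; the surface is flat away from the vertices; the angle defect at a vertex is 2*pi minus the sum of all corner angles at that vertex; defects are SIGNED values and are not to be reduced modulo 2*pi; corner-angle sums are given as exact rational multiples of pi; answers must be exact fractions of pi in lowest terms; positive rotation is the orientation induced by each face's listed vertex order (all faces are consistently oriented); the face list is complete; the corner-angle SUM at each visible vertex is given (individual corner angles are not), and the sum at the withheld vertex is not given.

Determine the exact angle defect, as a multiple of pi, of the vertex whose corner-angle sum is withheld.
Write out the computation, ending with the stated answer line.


V = 6, E = 12, F = 8; chi = V - E + F = 2
Gauss-Bonnet: total defect = 2*pi*chi = 4*pi; visible defects sum to (17/6)*pi

Answer: defect(P5) = (7/6)*pi


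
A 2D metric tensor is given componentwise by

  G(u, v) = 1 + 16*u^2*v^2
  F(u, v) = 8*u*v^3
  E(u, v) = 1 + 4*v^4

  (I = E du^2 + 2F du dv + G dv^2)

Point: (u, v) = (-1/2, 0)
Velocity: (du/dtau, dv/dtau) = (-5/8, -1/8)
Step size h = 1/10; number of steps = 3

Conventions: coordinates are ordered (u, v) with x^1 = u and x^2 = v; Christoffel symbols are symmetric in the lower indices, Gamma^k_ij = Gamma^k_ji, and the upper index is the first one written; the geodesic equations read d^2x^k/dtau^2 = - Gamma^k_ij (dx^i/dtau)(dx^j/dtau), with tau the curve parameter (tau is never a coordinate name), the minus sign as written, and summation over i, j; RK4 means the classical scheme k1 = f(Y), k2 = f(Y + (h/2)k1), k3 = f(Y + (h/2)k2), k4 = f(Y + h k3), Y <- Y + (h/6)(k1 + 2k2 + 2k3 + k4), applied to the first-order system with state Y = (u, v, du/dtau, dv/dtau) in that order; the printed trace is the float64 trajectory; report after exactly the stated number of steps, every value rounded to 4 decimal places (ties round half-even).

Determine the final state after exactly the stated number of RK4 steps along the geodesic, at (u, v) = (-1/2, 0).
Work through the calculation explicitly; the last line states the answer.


f(Y) = (du/dtau, dv/dtau, -Gamma^u_ij Y'^i Y'^j, -Gamma^v_ij Y'^i Y'^j) with the Gammas evaluated at the stage position; h = 0.100000; intermediate values shown to 6 dp
step 0: u = -0.5000, v = 0.0000, du/dtau = -0.6250, dv/dtau = -0.1250
step 1:
  k1: at (u, v) = (-0.500000, 0.000000), (du/dtau, dv/dtau) = (-0.625000, -0.125000); Gamma_uuu = 0.000000, Gamma_uuv = 0.000000, Gamma_uvv = 0.000000, Gamma_vuu = 0.000000, Gamma_vuv = 0.000000, Gamma_vvv = 0.000000; k1 = (-0.625000, -0.125000, 0.000000, 0.000000)
  k2: at (u, v) = (-0.531250, -0.006250), (du/dtau, dv/dtau) = (-0.625000, -0.125000); Gamma_uuu = 0.000000, Gamma_uuv = -0.000002, Gamma_uvv = -0.000166, Gamma_vuu = 0.000000, Gamma_vuv = -0.000332, Gamma_vvv = -0.028218; k2 = (-0.625000, -0.125000, 0.000003, 0.000493)
  k3: at (u, v) = (-0.531250, -0.006250), (du/dtau, dv/dtau) = (-0.625000, -0.124975); Gamma_uuu = 0.000000, Gamma_uuv = -0.000002, Gamma_uvv = -0.000166, Gamma_vuu = 0.000000, Gamma_vuv = -0.000332, Gamma_vvv = -0.028218; k3 = (-0.625000, -0.124975, 0.000003, 0.000493)
  k4: at (u, v) = (-0.562500, -0.012498), (du/dtau, dv/dtau) = (-0.625000, -0.124951); Gamma_uuu = 0.000000, Gamma_uuv = -0.000016, Gamma_uvv = -0.000702, Gamma_vuu = 0.000000, Gamma_vuv = -0.001405, Gamma_vvv = -0.063219; k4 = (-0.625000, -0.124951, 0.000013, 0.001206)
  Y <- Y + (h/6)(k1 + 2k2 + 2k3 + k4): u = -0.5625, v = -0.0125, du/dtau = -0.6250, dv/dtau = -0.1249
step 2:
  k1: at (u, v) = (-0.562500, -0.012498), (du/dtau, dv/dtau) = (-0.625000, -0.124947); Gamma_uuu = 0.000000, Gamma_uuv = -0.000016, Gamma_uvv = -0.000702, Gamma_vuu = 0.000000, Gamma_vuv = -0.001405, Gamma_vvv = -0.063223; k1 = (-0.625000, -0.124947, 0.000013, 0.001206)
  k2: at (u, v) = (-0.593750, -0.018746), (du/dtau, dv/dtau) = (-0.624999, -0.124887); Gamma_uuu = 0.000000, Gamma_uuv = -0.000053, Gamma_uvv = -0.001666, Gamma_vuu = 0.000000, Gamma_vuv = -0.003332, Gamma_vvv = -0.105528; k2 = (-0.624999, -0.124887, 0.000034, 0.002166)
  k3: at (u, v) = (-0.593750, -0.018743), (du/dtau, dv/dtau) = (-0.624998, -0.124839); Gamma_uuu = 0.000000, Gamma_uuv = -0.000053, Gamma_uvv = -0.001665, Gamma_vuu = 0.000000, Gamma_vuv = -0.003331, Gamma_vvv = -0.105511; k3 = (-0.624998, -0.124839, 0.000034, 0.002164)
  k4: at (u, v) = (-0.625000, -0.024982), (du/dtau, dv/dtau) = (-0.624996, -0.124731); Gamma_uuu = 0.000000, Gamma_uuv = -0.000124, Gamma_uvv = -0.003108, Gamma_vuu = 0.000000, Gamma_vuv = -0.006217, Gamma_vvv = -0.155532; k4 = (-0.624996, -0.124731, 0.000068, 0.003389)
  Y <- Y + (h/6)(k1 + 2k2 + 2k3 + k4): u = -0.6250, v = -0.0250, du/dtau = -0.6250, dv/dtau = -0.1247
step 3:
  k1: at (u, v) = (-0.625000, -0.024984), (du/dtau, dv/dtau) = (-0.624996, -0.124726); Gamma_uuu = 0.000000, Gamma_uuv = -0.000124, Gamma_uvv = -0.003109, Gamma_vuu = 0.000000, Gamma_vuv = -0.006218, Gamma_vvv = -0.155542; k1 = (-0.624996, -0.124726, 0.000068, 0.003389)
  k2: at (u, v) = (-0.656250, -0.031220), (du/dtau, dv/dtau) = (-0.624993, -0.124557); Gamma_uuu = 0.000000, Gamma_uuv = -0.000242, Gamma_uvv = -0.005083, Gamma_vuu = 0.000000, Gamma_vuv = -0.010166, Gamma_vvv = -0.213690; k2 = (-0.624993, -0.124557, 0.000117, 0.004898)
  k3: at (u, v) = (-0.656249, -0.031212), (du/dtau, dv/dtau) = (-0.624990, -0.124481); Gamma_uuu = 0.000000, Gamma_uuv = -0.000242, Gamma_uvv = -0.005080, Gamma_vuu = 0.000000, Gamma_vuv = -0.010161, Gamma_vvv = -0.213633; k3 = (-0.624990, -0.124481, 0.000116, 0.004891)
  k4: at (u, v) = (-0.687499, -0.037432), (du/dtau, dv/dtau) = (-0.624984, -0.124237); Gamma_uuu = 0.000000, Gamma_uuv = -0.000415, Gamma_uvv = -0.007625, Gamma_vuu = 0.000000, Gamma_vuv = -0.015251, Gamma_vvv = -0.280108; k4 = (-0.624984, -0.124237, 0.000182, 0.006692)
  Y <- Y + (h/6)(k1 + 2k2 + 2k3 + k4): u = -0.6875, v = -0.0374, du/dtau = -0.6250, dv/dtau = -0.1242

Answer: u = -0.6875, v = -0.0374, du/dtau = -0.6250, dv/dtau = -0.1242


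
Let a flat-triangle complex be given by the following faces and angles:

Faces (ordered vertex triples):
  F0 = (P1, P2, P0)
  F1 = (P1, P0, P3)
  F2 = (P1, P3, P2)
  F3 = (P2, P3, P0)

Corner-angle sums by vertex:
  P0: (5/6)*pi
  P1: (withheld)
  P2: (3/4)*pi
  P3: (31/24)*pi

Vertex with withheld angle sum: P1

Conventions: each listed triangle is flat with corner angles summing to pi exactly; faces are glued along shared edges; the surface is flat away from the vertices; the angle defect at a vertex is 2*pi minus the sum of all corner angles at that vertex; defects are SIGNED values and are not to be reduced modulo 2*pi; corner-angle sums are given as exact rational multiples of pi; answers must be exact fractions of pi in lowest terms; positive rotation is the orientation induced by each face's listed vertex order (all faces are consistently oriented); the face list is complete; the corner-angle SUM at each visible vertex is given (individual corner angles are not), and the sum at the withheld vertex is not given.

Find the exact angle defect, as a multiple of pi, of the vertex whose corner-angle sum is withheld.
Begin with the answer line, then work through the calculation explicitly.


Answer: defect(P1) = (7/8)*pi

V = 4, E = 6, F = 4; chi = V - E + F = 2
Gauss-Bonnet: total defect = 2*pi*chi = 4*pi; visible defects sum to (25/8)*pi


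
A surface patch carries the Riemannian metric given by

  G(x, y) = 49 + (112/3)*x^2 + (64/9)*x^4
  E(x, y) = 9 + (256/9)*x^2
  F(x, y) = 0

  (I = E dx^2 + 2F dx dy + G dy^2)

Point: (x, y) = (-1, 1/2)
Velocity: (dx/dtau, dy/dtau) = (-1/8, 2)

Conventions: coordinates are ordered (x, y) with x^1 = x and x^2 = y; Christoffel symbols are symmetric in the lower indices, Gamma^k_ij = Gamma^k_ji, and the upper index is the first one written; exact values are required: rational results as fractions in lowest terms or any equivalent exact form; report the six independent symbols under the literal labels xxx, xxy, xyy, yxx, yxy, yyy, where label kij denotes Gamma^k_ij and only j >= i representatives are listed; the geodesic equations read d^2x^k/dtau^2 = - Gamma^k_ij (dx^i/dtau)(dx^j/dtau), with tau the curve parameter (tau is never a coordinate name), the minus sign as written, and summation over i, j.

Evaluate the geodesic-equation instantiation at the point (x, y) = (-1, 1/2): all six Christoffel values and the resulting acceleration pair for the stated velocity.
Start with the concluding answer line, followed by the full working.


Answer: Gamma_xxx = -256/337, Gamma_xxy = 0, Gamma_xyy = 464/337, Gamma_yxx = 0, Gamma_yxy = -16/29, Gamma_yyy = 0; accelerations (d^2x/dtau^2, d^2y/dtau^2) = (-1852/337, -8/29)

E = 337/9, F = 0, G = 841/9 at the point
E_x = -512/9, E_y = 0, F_x = 0, F_y = 0, G_x = -928/9, G_y = 0
EG - F^2 = 283417/81;  g^inv = (81/283417) * [[841/9, 0], [0, 337/9]]
first-kind symbols [ij,l] = (1/2)(d_i g_jl + d_j g_il - d_l g_ij): [xx,x] = E_x/2 = -256/9, [xx,y] = F_x - E_y/2 = 0, [xy,x] = E_y/2 = 0, [xy,y] = G_x/2 = -464/9, [yy,x] = F_y - G_x/2 = 464/9, [yy,y] = G_y/2 = 0
Gamma^x_ij = (G*[ij,x] - F*[ij,y])/(EG - F^2), Gamma^y_ij = (E*[ij,y] - F*[ij,x])/(EG - F^2)
Gamma_xxx = -256/337, Gamma_xxy = 0, Gamma_xyy = 464/337, Gamma_yxx = 0, Gamma_yxy = -16/29, Gamma_yyy = 0
d^2x/dtau^2 = -(Gamma_xxx*(-1/8)^2 + 2*Gamma_xxy*(-1/8)*(2) + Gamma_xyy*(2)^2) = -1852/337
d^2y/dtau^2 = -(Gamma_yxx*(-1/8)^2 + 2*Gamma_yxy*(-1/8)*(2) + Gamma_yyy*(2)^2) = -8/29


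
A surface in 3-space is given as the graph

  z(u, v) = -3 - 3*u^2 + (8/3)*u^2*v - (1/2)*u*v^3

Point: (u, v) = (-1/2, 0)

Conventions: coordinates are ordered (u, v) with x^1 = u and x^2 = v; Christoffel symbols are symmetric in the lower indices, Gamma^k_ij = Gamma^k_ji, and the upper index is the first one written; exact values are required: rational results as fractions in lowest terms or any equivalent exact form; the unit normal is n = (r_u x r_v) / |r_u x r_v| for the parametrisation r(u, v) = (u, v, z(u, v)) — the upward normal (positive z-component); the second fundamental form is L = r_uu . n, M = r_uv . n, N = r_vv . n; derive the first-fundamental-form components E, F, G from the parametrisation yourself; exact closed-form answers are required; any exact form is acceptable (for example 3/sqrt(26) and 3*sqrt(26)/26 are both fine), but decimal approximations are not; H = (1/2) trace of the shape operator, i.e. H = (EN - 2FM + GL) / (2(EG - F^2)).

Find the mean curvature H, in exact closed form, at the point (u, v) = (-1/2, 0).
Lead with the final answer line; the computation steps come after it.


Answer: H = 27*sqrt(94)/8836

z_u = 3, z_v = 2/3, z_uu = -6, z_uv = -8/3, z_vv = 0
E = 10, F = 2, G = 13/9; answer radicand W^2 = 94/9
unnormalised second-form numerators: l = -6, m = -8/3, n = 0; L = l/sqrt(94/9), and similarly M = m/sqrt(W^2), N = n/sqrt(W^2)
H = (E*n - 2*F*m + G*l) / (2*(EG - F^2)*sqrt(W^2)); E*n - 2*F*m + G*l = 2, EG - F^2 = 94/9, so H = (9/94)/sqrt(94/9)


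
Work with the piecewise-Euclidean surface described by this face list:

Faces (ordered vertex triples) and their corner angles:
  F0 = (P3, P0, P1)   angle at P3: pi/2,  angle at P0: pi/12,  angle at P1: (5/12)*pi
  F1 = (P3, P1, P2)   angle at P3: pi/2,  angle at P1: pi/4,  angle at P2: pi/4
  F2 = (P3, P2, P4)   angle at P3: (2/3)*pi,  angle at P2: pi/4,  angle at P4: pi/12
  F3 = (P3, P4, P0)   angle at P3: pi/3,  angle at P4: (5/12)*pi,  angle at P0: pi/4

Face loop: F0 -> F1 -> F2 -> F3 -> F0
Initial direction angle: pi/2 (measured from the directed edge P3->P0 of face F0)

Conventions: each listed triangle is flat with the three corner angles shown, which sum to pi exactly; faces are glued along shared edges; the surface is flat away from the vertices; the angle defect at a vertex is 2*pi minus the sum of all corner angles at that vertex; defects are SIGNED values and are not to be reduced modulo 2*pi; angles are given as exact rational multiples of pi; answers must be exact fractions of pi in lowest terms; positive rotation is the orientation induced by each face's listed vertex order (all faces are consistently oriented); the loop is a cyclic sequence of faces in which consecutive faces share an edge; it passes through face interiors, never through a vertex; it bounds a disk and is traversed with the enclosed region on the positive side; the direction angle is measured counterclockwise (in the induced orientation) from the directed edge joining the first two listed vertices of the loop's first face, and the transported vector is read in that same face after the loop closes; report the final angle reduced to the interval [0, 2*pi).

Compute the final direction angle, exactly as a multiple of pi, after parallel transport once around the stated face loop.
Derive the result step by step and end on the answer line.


enclosed vertex P3: corner angles sum to 2*pi, defect = 2*pi - 2*pi = 0
the rotation equals the total enclosed defect, so the final angle is initial + defects (mod 2*pi)
final angle = pi/2 + 0 = pi/2 (mod 2*pi)

Answer: final direction angle = pi/2


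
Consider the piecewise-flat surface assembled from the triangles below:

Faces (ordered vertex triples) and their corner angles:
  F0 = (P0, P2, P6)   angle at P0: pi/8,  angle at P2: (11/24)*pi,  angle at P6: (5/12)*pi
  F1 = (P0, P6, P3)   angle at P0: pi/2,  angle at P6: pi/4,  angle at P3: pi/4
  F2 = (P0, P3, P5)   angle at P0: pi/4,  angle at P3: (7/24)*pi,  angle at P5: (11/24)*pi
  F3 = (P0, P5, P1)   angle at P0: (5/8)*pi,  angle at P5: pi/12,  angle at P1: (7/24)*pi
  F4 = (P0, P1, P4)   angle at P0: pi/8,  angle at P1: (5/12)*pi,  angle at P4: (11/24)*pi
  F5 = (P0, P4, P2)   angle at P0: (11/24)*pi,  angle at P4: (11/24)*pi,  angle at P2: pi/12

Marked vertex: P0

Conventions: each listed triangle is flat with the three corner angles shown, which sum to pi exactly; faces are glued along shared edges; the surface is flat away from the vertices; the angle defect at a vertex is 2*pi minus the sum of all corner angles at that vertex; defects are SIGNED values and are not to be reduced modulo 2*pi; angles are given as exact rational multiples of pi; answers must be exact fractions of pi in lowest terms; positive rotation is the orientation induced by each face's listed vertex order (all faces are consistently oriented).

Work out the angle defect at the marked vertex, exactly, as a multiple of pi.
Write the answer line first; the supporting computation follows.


Answer: defect(P0) = -pi/12

Sum of corner angles at P0: (25/12)*pi
defect = 2*pi - (25/12)*pi


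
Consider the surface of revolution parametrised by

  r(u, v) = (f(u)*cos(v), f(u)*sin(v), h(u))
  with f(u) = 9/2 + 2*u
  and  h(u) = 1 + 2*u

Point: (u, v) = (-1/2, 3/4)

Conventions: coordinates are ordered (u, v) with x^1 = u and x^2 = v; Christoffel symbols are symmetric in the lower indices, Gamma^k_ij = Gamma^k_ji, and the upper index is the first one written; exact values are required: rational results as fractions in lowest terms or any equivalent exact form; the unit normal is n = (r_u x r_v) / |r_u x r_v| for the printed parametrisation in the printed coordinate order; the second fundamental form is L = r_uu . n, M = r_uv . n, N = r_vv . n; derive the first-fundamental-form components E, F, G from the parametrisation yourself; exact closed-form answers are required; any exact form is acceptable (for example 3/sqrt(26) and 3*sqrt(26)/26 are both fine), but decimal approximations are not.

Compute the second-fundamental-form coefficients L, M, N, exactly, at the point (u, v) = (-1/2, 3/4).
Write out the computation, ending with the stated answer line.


f = 7/2, f' = 2, f'' = 0, h' = 2, h'' = 0
E = 8, F = 0, G = 49/4; answer radicand W^2 = 8
unnormalised second-form numerators: l = 0, m = 0, n = 7; L = l/sqrt(8), and similarly M = m/sqrt(W^2), N = n/sqrt(W^2)

Answer: L = 0, M = 0, N = 7*sqrt(2)/4


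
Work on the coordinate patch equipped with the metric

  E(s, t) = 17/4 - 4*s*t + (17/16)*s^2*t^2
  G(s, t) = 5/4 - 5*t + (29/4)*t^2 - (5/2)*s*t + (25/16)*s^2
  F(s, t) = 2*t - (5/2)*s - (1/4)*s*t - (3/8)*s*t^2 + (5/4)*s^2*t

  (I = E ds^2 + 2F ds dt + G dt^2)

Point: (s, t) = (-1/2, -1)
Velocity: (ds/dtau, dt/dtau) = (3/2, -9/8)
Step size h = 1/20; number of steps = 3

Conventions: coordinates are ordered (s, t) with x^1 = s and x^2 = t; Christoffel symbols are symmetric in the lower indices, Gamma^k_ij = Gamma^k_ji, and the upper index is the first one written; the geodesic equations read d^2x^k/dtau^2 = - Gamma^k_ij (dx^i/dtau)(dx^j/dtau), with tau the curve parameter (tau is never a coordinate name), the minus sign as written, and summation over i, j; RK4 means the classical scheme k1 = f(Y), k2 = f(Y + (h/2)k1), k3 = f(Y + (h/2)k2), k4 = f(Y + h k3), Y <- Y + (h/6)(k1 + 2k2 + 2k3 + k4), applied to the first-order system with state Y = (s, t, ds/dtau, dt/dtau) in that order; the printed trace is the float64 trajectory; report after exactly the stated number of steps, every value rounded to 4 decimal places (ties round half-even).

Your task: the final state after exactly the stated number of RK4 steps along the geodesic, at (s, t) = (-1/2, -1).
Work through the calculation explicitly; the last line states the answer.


f(Y) = (ds/dtau, dt/dtau, -Gamma^s_ij Y'^i Y'^j, -Gamma^t_ij Y'^i Y'^j) with the Gammas evaluated at the stage position; h = 0.050000; intermediate values shown to 6 dp
step 0: s = -0.5000, t = -1.0000, ds/dtau = 1.5000, dt/dtau = -1.1250
step 1:
  k1: at (s, t) = (-0.500000, -1.000000), (ds/dtau, dt/dtau) = (1.500000, -1.125000); Gamma_sss = 0.534319, Gamma_sst = 0.316623, Gamma_stt = 0.357835, Gamma_tss = -0.124603, Gamma_tst = 0.062131, Gamma_ttt = -0.693571; k1 = (1.500000, -1.125000, -0.586500, 1.367848)
  k2: at (s, t) = (-0.462500, -1.028125), (ds/dtau, dt/dtau) = (1.485338, -1.090804); Gamma_sss = 0.543781, Gamma_sst = 0.296079, Gamma_stt = 0.270611, Gamma_tss = -0.116525, Gamma_tst = 0.067523, Gamma_ttt = -0.687541; k2 = (1.485338, -1.090804, -0.562272, 1.293955)
  k3: at (s, t) = (-0.462867, -1.027270), (ds/dtau, dt/dtau) = (1.485943, -1.092651); Gamma_sss = 0.543259, Gamma_sst = 0.296194, Gamma_stt = 0.271922, Gamma_tss = -0.116819, Gamma_tst = 0.067442, Gamma_ttt = -0.687829; k3 = (1.485943, -1.092651, -0.562365, 1.298128)
  k4: at (s, t) = (-0.425703, -1.054633), (ds/dtau, dt/dtau) = (1.471882, -1.060094); Gamma_sss = 0.551889, Gamma_sst = 0.275838, Gamma_stt = 0.191745, Gamma_tss = -0.109607, Gamma_tst = 0.071958, Gamma_ttt = -0.682316; k4 = (1.471882, -1.060094, -0.550317, 1.228799)
  Y <- Y + (h/6)(k1 + 2k2 + 2k3 + k4): s = -0.4257, t = -1.0546, ds/dtau = 1.4718, dt/dtau = -1.0602
step 2:
  k1: at (s, t) = (-0.425713, -1.054600), (ds/dtau, dt/dtau) = (1.471783, -1.060160); Gamma_sss = 0.551868, Gamma_sst = 0.275840, Gamma_stt = 0.191787, Gamma_tss = -0.109617, Gamma_tst = 0.071956, Gamma_ttt = -0.682327; k1 = (1.471783, -1.060160, -0.550182, 1.228891)
  k2: at (s, t) = (-0.388918, -1.081104), (ds/dtau, dt/dtau) = (1.458028, -1.029438); Gamma_sss = 0.559536, Gamma_sst = 0.255692, Gamma_stt = 0.118741, Gamma_tss = -0.103207, Gamma_tst = 0.075693, Gamma_ttt = -0.677224; k2 = (1.458028, -1.029438, -0.547760, 1.164308)
  k3: at (s, t) = (-0.389262, -1.080336), (ds/dtau, dt/dtau) = (1.458089, -1.031052); Gamma_sss = 0.559086, Gamma_sst = 0.255816, Gamma_stt = 0.119821, Gamma_tss = -0.103435, Gamma_tst = 0.075646, Gamma_ttt = -0.677462; k3 = (1.458089, -1.031052, -0.546836, 1.167540)
  k4: at (s, t) = (-0.352809, -1.106153), (ds/dtau, dt/dtau) = (1.444441, -1.001783); Gamma_sss = 0.565880, Gamma_sst = 0.235913, Gamma_stt = 0.053474, Gamma_tss = -0.097656, Gamma_tst = 0.078726, Gamma_ttt = -0.672586; k4 = (1.444441, -1.001783, -0.551581, 1.106571)
  Y <- Y + (h/6)(k1 + 2k2 + 2k3 + k4): s = -0.3528, t = -1.1061, ds/dtau = 1.4444, dt/dtau = -1.0018
step 3:
  k1: at (s, t) = (-0.352809, -1.106124), (ds/dtau, dt/dtau) = (1.444358, -1.001834); Gamma_sss = 0.565860, Gamma_sst = 0.235911, Gamma_stt = 0.053497, Gamma_tss = -0.097665, Gamma_tst = 0.078725, Gamma_ttt = -0.672596; k1 = (1.444358, -1.001834, -0.551445, 1.106641)
  k2: at (s, t) = (-0.316700, -1.131170), (ds/dtau, dt/dtau) = (1.430572, -0.974168); Gamma_sss = 0.571697, Gamma_sst = 0.216276, Gamma_stt = -0.006264, Gamma_tss = -0.092475, Gamma_tst = 0.081221, Gamma_ttt = -0.667899; k2 = (1.430572, -0.974168, -0.561242, 1.049473)
  k3: at (s, t) = (-0.317045, -1.130479), (ds/dtau, dt/dtau) = (1.430327, -0.975597); Gamma_sss = 0.571323, Gamma_sst = 0.216418, Gamma_stt = -0.005374, Gamma_tss = -0.092652, Gamma_tst = 0.081195, Gamma_ttt = -0.668101; k3 = (1.430327, -0.975597, -0.559729, 1.052045)
  k4: at (s, t) = (-0.281293, -1.154904), (ds/dtau, dt/dtau) = (1.416372, -0.949231); Gamma_sss = 0.576327, Gamma_sst = 0.197116, Gamma_stt = -0.059022, Gamma_tss = -0.087923, Gamma_tst = 0.083192, Gamma_ttt = -0.663467; k4 = (1.416372, -0.949231, -0.572963, 0.997893)
  Y <- Y + (h/6)(k1 + 2k2 + 2k3 + k4): s = -0.2813, t = -1.1549, ds/dtau = 1.4163, dt/dtau = -0.9493

Answer: s = -0.2813, t = -1.1549, ds/dtau = 1.4163, dt/dtau = -0.9493


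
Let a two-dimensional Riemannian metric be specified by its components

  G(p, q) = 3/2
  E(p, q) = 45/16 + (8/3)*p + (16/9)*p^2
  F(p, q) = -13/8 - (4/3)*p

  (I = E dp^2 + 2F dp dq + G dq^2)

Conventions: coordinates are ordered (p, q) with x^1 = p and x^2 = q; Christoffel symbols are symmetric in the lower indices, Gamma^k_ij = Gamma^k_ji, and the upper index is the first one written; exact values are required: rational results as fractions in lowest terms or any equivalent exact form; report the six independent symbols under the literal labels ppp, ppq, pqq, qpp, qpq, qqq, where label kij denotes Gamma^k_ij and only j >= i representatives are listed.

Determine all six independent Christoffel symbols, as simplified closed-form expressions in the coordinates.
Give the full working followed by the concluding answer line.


E = 45/16 + (8/3)*p + (16/9)*p^2; F = -13/8 - (4/3)*p; G = 3/2
Gamma^k_ij = (1/2) g^{kl} (d_i g_jl + d_j g_il - d_l g_ij), with g^inv = (1/(EG-F^2)) [[G, -F], [-F, E]]
first partials: E_p = 8/3 + (32/9)*p, E_q = 0, F_p = -4/3, F_q = 0, G_p = 0, G_q = 0
D = EG - F^2 = 101/64 - (1/3)*p + (8/9)*p^2
expanded: Gamma^p_pp = (G E_p - 2F F_p + F E_q)/(2D), Gamma^p_pq = (G E_q - F G_p)/(2D), Gamma^p_qq = (2G F_q - G G_p - F G_q)/(2D), Gamma^q_pp = (2E F_p - E E_q - F E_p)/(2D), Gamma^q_pq = (E G_p - F E_q)/(2D), Gamma^q_qq = (E G_q - 2F F_q + F G_p)/(2D); substitute and cancel common factors

Answer: Gamma_ppp = (512*p - 96)/(512*p^2 - 192*p + 909), Gamma_ppq = 0, Gamma_pqq = 0, Gamma_qpp = (640*p - 912)/(512*p^2 - 192*p + 909), Gamma_qpq = 0, Gamma_qqq = 0


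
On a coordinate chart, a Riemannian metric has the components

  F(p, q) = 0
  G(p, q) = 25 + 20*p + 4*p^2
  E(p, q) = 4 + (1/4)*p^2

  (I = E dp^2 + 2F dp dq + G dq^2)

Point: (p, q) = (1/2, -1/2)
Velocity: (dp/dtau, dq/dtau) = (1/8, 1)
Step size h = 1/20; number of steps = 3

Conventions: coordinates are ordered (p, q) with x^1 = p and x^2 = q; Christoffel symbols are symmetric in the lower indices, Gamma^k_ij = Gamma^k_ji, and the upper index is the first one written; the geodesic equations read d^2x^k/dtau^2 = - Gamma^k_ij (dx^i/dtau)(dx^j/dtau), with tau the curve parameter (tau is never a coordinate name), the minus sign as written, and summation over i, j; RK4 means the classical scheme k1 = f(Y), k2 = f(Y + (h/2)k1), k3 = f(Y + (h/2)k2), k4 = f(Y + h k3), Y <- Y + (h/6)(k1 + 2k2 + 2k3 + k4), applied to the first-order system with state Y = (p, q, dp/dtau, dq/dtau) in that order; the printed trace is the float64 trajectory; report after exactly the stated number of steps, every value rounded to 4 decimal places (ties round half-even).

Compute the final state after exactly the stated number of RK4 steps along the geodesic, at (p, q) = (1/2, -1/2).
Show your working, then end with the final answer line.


f(Y) = (dp/dtau, dq/dtau, -Gamma^p_ij Y'^i Y'^j, -Gamma^q_ij Y'^i Y'^j) with the Gammas evaluated at the stage position; h = 0.050000; intermediate values shown to 6 dp
step 0: p = 0.5000, q = -0.5000, dp/dtau = 0.1250, dq/dtau = 1.0000
step 1:
  k1: at (p, q) = (0.500000, -0.500000), (dp/dtau, dq/dtau) = (0.125000, 1.000000); Gamma_ppp = 0.030769, Gamma_ppq = 0.000000, Gamma_pqq = -2.953846, Gamma_qpp = 0.000000, Gamma_qpq = 0.333333, Gamma_qqq = 0.000000; k1 = (0.125000, 1.000000, 2.953365, -0.083333)
  k2: at (p, q) = (0.503125, -0.475000), (dp/dtau, dq/dtau) = (0.198834, 0.997917); Gamma_ppp = 0.030956, Gamma_ppq = 0.000000, Gamma_pqq = -2.956353, Gamma_qpp = 0.000000, Gamma_qpq = 0.332986, Gamma_qqq = 0.000000; k2 = (0.198834, 0.997917, 2.942824, -0.132142)
  k3: at (p, q) = (0.504971, -0.475052), (dp/dtau, dq/dtau) = (0.198571, 0.996696); Gamma_ppp = 0.031066, Gamma_ppq = 0.000000, Gamma_pqq = -2.957831, Gamma_qpp = 0.000000, Gamma_qpq = 0.332782, Gamma_qqq = 0.000000; k3 = (0.198571, 0.996696, 2.937096, -0.131725)
  k4: at (p, q) = (0.509929, -0.450165), (dp/dtau, dq/dtau) = (0.271855, 0.993414); Gamma_ppp = 0.031361, Gamma_ppq = 0.000000, Gamma_pqq = -2.961794, Gamma_qpp = 0.000000, Gamma_qpq = 0.332234, Gamma_qqq = 0.000000; k4 = (0.271855, 0.993414, 2.920591, -0.179449)
  Y <- Y + (h/6)(k1 + 2k2 + 2k3 + k4): p = 0.5099, q = -0.4501, dp/dtau = 0.2719, dq/dtau = 0.9934
step 2:
  k1: at (p, q) = (0.509931, -0.450145), (dp/dtau, dq/dtau) = (0.271948, 0.993412); Gamma_ppp = 0.031361, Gamma_ppq = 0.000000, Gamma_pqq = -2.961796, Gamma_qpp = 0.000000, Gamma_qpq = 0.332234, Gamma_qqq = 0.000000; k1 = (0.271948, 0.993412, 2.920583, -0.179510)
  k2: at (p, q) = (0.516729, -0.425309), (dp/dtau, dq/dtau) = (0.344963, 0.988925); Gamma_ppp = 0.031765, Gamma_ppq = 0.000000, Gamma_pqq = -2.967212, Gamma_qpp = 0.000000, Gamma_qpq = 0.331485, Gamma_qqq = 0.000000; k2 = (0.344963, 0.988925, 2.898070, -0.226167)
  k3: at (p, q) = (0.518555, -0.425422), (dp/dtau, dq/dtau) = (0.344400, 0.987758); Gamma_ppp = 0.031874, Gamma_ppq = 0.000000, Gamma_pqq = -2.968663, Gamma_qpp = 0.000000, Gamma_qpq = 0.331284, Gamma_qqq = 0.000000; k3 = (0.344400, 0.987758, 2.892643, -0.225395)
  k4: at (p, q) = (0.527151, -0.400757), (dp/dtau, dq/dtau) = (0.416580, 0.982143); Gamma_ppp = 0.032384, Gamma_ppq = 0.000000, Gamma_pqq = -2.975473, Gamma_qpp = 0.000000, Gamma_qpq = 0.330344, Gamma_qqq = 0.000000; k4 = (0.416580, 0.982143, 2.864533, -0.270315)
  Y <- Y + (h/6)(k1 + 2k2 + 2k3 + k4): p = 0.5272, q = -0.4007, dp/dtau = 0.4167, dq/dtau = 0.9821
step 3:
  k1: at (p, q) = (0.527158, -0.400737), (dp/dtau, dq/dtau) = (0.416669, 0.982138); Gamma_ppp = 0.032385, Gamma_ppq = 0.000000, Gamma_pqq = -2.975478, Gamma_qpp = 0.000000, Gamma_qpq = 0.330343, Gamma_qqq = 0.000000; k1 = (0.416669, 0.982138, 2.864508, -0.270370)
  k2: at (p, q) = (0.537574, -0.376184), (dp/dtau, dq/dtau) = (0.488282, 0.975379); Gamma_ppp = 0.033002, Gamma_ppq = 0.000000, Gamma_pqq = -2.983684, Gamma_qpp = 0.000000, Gamma_qpq = 0.329210, Gamma_qqq = 0.000000; k2 = (0.488282, 0.975379, 2.830699, -0.313579)
  k3: at (p, q) = (0.539365, -0.376353), (dp/dtau, dq/dtau) = (0.487437, 0.974298); Gamma_ppp = 0.033108, Gamma_ppq = 0.000000, Gamma_pqq = -2.985089, Gamma_qpp = 0.000000, Gamma_qpq = 0.329016, Gamma_qqq = 0.000000; k3 = (0.487437, 0.974298, 2.825751, -0.312505)
  k4: at (p, q) = (0.551530, -0.352022), (dp/dtau, dq/dtau) = (0.557957, 0.966513); Gamma_ppp = 0.033827, Gamma_ppq = 0.000000, Gamma_pqq = -2.994598, Gamma_qpp = 0.000000, Gamma_qpq = 0.327705, Gamma_qqq = 0.000000; k4 = (0.557957, 0.966513, 2.786862, -0.353444)
  Y <- Y + (h/6)(k1 + 2k2 + 2k3 + k4): p = 0.5515, q = -0.3520, dp/dtau = 0.5580, dq/dtau = 0.9665

Answer: p = 0.5515, q = -0.3520, dp/dtau = 0.5580, dq/dtau = 0.9665
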